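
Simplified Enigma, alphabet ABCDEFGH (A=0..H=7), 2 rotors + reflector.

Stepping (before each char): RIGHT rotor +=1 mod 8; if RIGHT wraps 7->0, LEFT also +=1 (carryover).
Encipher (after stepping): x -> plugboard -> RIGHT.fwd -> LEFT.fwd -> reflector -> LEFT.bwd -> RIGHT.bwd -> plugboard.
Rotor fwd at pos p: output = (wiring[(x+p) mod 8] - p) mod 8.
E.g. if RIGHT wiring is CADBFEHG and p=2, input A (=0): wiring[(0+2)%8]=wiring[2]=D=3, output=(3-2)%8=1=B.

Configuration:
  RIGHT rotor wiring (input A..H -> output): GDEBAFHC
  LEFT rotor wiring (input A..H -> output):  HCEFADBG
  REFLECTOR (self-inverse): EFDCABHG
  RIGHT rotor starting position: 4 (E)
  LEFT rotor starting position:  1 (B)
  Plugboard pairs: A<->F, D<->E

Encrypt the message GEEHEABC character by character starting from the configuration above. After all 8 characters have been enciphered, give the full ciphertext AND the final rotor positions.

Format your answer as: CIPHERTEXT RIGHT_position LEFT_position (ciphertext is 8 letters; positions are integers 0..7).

Answer: EGDCHHDE 4 2

Derivation:
Char 1 ('G'): step: R->5, L=1; G->plug->G->R->E->L->C->refl->D->L'->B->R'->D->plug->E
Char 2 ('E'): step: R->6, L=1; E->plug->D->R->F->L->A->refl->E->L'->C->R'->G->plug->G
Char 3 ('E'): step: R->7, L=1; E->plug->D->R->F->L->A->refl->E->L'->C->R'->E->plug->D
Char 4 ('H'): step: R->0, L->2 (L advanced); H->plug->H->R->C->L->G->refl->H->L'->E->R'->C->plug->C
Char 5 ('E'): step: R->1, L=2; E->plug->D->R->H->L->A->refl->E->L'->F->R'->H->plug->H
Char 6 ('A'): step: R->2, L=2; A->plug->F->R->A->L->C->refl->D->L'->B->R'->H->plug->H
Char 7 ('B'): step: R->3, L=2; B->plug->B->R->F->L->E->refl->A->L'->H->R'->E->plug->D
Char 8 ('C'): step: R->4, L=2; C->plug->C->R->D->L->B->refl->F->L'->G->R'->D->plug->E
Final: ciphertext=EGDCHHDE, RIGHT=4, LEFT=2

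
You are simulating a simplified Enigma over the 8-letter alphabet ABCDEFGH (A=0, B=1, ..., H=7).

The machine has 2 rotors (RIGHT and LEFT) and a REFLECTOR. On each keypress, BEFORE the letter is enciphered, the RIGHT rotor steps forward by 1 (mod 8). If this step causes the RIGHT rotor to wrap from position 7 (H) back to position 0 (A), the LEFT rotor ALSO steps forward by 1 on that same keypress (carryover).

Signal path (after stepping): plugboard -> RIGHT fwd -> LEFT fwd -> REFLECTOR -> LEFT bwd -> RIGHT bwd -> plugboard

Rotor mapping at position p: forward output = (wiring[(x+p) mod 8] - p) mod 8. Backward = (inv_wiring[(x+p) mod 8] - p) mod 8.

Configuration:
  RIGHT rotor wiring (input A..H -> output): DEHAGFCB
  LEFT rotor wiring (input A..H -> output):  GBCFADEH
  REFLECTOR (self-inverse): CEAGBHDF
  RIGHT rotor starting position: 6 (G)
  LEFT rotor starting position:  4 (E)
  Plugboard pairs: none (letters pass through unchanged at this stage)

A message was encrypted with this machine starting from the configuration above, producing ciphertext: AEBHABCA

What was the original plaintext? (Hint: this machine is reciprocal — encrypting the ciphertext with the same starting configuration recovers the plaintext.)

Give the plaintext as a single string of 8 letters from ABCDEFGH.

Char 1 ('A'): step: R->7, L=4; A->plug->A->R->C->L->A->refl->C->L'->E->R'->B->plug->B
Char 2 ('E'): step: R->0, L->5 (L advanced); E->plug->E->R->G->L->A->refl->C->L'->C->R'->G->plug->G
Char 3 ('B'): step: R->1, L=5; B->plug->B->R->G->L->A->refl->C->L'->C->R'->H->plug->H
Char 4 ('H'): step: R->2, L=5; H->plug->H->R->C->L->C->refl->A->L'->G->R'->B->plug->B
Char 5 ('A'): step: R->3, L=5; A->plug->A->R->F->L->F->refl->H->L'->B->R'->G->plug->G
Char 6 ('B'): step: R->4, L=5; B->plug->B->R->B->L->H->refl->F->L'->F->R'->D->plug->D
Char 7 ('C'): step: R->5, L=5; C->plug->C->R->E->L->E->refl->B->L'->D->R'->G->plug->G
Char 8 ('A'): step: R->6, L=5; A->plug->A->R->E->L->E->refl->B->L'->D->R'->B->plug->B

Answer: BGHBGDGB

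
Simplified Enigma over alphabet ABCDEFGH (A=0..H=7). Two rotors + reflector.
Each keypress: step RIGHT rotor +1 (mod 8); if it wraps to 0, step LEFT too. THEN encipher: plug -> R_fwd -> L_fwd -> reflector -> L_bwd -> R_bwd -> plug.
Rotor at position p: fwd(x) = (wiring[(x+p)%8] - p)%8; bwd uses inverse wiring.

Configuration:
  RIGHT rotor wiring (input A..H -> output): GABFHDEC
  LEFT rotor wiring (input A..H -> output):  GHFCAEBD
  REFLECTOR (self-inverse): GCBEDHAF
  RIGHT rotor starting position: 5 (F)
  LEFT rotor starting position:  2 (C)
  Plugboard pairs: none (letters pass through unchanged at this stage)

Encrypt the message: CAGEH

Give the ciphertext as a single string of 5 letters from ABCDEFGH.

Answer: AHFAC

Derivation:
Char 1 ('C'): step: R->6, L=2; C->plug->C->R->A->L->D->refl->E->L'->G->R'->A->plug->A
Char 2 ('A'): step: R->7, L=2; A->plug->A->R->D->L->C->refl->B->L'->F->R'->H->plug->H
Char 3 ('G'): step: R->0, L->3 (L advanced); G->plug->G->R->E->L->A->refl->G->L'->D->R'->F->plug->F
Char 4 ('E'): step: R->1, L=3; E->plug->E->R->C->L->B->refl->C->L'->H->R'->A->plug->A
Char 5 ('H'): step: R->2, L=3; H->plug->H->R->G->L->E->refl->D->L'->F->R'->C->plug->C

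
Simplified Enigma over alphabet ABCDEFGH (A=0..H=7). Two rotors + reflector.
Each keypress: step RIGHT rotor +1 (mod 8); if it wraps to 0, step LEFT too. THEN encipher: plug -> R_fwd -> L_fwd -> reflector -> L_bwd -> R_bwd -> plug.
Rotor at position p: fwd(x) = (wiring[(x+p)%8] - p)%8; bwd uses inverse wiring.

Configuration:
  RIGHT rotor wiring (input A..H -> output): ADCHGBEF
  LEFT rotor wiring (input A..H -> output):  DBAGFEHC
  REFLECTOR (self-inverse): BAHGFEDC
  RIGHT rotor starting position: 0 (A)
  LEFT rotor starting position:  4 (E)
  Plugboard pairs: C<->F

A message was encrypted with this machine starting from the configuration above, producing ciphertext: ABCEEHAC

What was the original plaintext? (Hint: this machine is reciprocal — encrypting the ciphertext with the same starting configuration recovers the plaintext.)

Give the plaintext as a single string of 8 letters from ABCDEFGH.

Answer: CGFCCFHA

Derivation:
Char 1 ('A'): step: R->1, L=4; A->plug->A->R->C->L->D->refl->G->L'->D->R'->F->plug->C
Char 2 ('B'): step: R->2, L=4; B->plug->B->R->F->L->F->refl->E->L'->G->R'->G->plug->G
Char 3 ('C'): step: R->3, L=4; C->plug->F->R->F->L->F->refl->E->L'->G->R'->C->plug->F
Char 4 ('E'): step: R->4, L=4; E->plug->E->R->E->L->H->refl->C->L'->H->R'->F->plug->C
Char 5 ('E'): step: R->5, L=4; E->plug->E->R->G->L->E->refl->F->L'->F->R'->F->plug->C
Char 6 ('H'): step: R->6, L=4; H->plug->H->R->D->L->G->refl->D->L'->C->R'->C->plug->F
Char 7 ('A'): step: R->7, L=4; A->plug->A->R->G->L->E->refl->F->L'->F->R'->H->plug->H
Char 8 ('C'): step: R->0, L->5 (L advanced); C->plug->F->R->B->L->C->refl->H->L'->A->R'->A->plug->A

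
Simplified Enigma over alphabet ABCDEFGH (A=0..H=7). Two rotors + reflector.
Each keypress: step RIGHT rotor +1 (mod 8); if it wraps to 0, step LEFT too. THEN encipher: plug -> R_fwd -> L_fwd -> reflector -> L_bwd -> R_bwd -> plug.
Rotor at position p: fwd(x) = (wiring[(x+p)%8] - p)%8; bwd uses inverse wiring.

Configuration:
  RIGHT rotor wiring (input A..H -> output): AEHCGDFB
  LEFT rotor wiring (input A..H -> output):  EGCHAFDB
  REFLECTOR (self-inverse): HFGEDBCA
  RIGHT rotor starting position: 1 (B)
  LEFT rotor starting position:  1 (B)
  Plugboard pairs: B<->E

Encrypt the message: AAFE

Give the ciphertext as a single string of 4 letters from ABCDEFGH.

Char 1 ('A'): step: R->2, L=1; A->plug->A->R->F->L->C->refl->G->L'->C->R'->H->plug->H
Char 2 ('A'): step: R->3, L=1; A->plug->A->R->H->L->D->refl->E->L'->E->R'->H->plug->H
Char 3 ('F'): step: R->4, L=1; F->plug->F->R->A->L->F->refl->B->L'->B->R'->C->plug->C
Char 4 ('E'): step: R->5, L=1; E->plug->B->R->A->L->F->refl->B->L'->B->R'->H->plug->H

Answer: HHCH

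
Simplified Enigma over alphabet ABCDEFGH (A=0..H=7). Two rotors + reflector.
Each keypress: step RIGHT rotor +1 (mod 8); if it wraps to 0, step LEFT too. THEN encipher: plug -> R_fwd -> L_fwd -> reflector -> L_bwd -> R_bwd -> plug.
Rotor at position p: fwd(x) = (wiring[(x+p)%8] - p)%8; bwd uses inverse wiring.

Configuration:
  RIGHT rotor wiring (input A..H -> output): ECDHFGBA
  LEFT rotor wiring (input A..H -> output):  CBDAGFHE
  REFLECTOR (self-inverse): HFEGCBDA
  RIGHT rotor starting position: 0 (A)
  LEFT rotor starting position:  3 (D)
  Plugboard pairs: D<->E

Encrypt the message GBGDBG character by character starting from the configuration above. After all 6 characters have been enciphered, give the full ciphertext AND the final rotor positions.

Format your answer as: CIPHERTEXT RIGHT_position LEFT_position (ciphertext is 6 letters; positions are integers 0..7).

Answer: DDDEHD 6 3

Derivation:
Char 1 ('G'): step: R->1, L=3; G->plug->G->R->H->L->A->refl->H->L'->F->R'->E->plug->D
Char 2 ('B'): step: R->2, L=3; B->plug->B->R->F->L->H->refl->A->L'->H->R'->E->plug->D
Char 3 ('G'): step: R->3, L=3; G->plug->G->R->H->L->A->refl->H->L'->F->R'->E->plug->D
Char 4 ('D'): step: R->4, L=3; D->plug->E->R->A->L->F->refl->B->L'->E->R'->D->plug->E
Char 5 ('B'): step: R->5, L=3; B->plug->B->R->E->L->B->refl->F->L'->A->R'->H->plug->H
Char 6 ('G'): step: R->6, L=3; G->plug->G->R->H->L->A->refl->H->L'->F->R'->E->plug->D
Final: ciphertext=DDDEHD, RIGHT=6, LEFT=3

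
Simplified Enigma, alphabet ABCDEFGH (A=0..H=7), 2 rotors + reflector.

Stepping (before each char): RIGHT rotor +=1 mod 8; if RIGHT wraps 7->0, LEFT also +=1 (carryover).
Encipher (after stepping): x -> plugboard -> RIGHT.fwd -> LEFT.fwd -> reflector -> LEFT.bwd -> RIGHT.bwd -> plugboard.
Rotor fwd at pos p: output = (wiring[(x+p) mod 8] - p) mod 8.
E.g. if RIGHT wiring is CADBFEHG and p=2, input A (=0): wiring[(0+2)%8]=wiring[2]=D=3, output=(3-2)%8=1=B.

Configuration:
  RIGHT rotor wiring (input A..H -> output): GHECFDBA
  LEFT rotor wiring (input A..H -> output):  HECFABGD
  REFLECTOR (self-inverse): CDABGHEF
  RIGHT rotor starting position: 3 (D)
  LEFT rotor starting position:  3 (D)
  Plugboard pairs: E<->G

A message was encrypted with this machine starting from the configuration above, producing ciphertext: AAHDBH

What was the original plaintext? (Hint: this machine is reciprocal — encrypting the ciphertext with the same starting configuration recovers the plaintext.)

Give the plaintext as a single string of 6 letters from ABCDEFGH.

Char 1 ('A'): step: R->4, L=3; A->plug->A->R->B->L->F->refl->H->L'->H->R'->B->plug->B
Char 2 ('A'): step: R->5, L=3; A->plug->A->R->G->L->B->refl->D->L'->D->R'->C->plug->C
Char 3 ('H'): step: R->6, L=3; H->plug->H->R->F->L->E->refl->G->L'->C->R'->B->plug->B
Char 4 ('D'): step: R->7, L=3; D->plug->D->R->F->L->E->refl->G->L'->C->R'->H->plug->H
Char 5 ('B'): step: R->0, L->4 (L advanced); B->plug->B->R->H->L->B->refl->D->L'->E->R'->C->plug->C
Char 6 ('H'): step: R->1, L=4; H->plug->H->R->F->L->A->refl->C->L'->C->R'->E->plug->G

Answer: BCBHCG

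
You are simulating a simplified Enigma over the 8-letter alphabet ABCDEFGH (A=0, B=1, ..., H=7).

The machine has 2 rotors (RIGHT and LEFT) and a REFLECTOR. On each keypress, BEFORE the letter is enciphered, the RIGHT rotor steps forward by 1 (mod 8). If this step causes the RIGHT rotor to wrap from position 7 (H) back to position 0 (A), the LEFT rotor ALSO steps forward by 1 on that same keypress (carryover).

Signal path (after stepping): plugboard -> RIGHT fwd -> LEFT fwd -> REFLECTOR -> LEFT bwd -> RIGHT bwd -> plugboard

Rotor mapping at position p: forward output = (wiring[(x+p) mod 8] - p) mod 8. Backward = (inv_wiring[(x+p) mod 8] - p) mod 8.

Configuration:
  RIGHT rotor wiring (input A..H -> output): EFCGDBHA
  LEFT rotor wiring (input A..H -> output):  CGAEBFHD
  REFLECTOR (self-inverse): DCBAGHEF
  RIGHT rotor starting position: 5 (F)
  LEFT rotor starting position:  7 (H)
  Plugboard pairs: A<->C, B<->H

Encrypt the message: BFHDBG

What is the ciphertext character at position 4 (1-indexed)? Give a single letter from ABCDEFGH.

Char 1 ('B'): step: R->6, L=7; B->plug->H->R->D->L->B->refl->C->L'->F->R'->G->plug->G
Char 2 ('F'): step: R->7, L=7; F->plug->F->R->E->L->F->refl->H->L'->C->R'->G->plug->G
Char 3 ('H'): step: R->0, L->0 (L advanced); H->plug->B->R->F->L->F->refl->H->L'->G->R'->D->plug->D
Char 4 ('D'): step: R->1, L=0; D->plug->D->R->C->L->A->refl->D->L'->H->R'->G->plug->G

G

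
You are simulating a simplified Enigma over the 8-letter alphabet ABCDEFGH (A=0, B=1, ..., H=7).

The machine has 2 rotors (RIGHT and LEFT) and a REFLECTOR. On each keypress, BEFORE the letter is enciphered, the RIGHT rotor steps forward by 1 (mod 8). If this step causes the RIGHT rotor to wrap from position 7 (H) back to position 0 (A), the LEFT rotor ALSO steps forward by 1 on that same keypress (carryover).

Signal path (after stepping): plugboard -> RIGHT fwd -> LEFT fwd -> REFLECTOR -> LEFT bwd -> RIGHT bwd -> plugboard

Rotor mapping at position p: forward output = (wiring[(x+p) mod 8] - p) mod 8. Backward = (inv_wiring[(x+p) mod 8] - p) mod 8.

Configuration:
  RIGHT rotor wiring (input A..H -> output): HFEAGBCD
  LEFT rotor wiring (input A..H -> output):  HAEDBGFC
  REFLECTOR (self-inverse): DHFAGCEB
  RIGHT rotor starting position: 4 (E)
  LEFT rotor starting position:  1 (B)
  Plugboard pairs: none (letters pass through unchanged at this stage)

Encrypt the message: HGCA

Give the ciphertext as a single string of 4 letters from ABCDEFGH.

Char 1 ('H'): step: R->5, L=1; H->plug->H->R->B->L->D->refl->A->L'->D->R'->G->plug->G
Char 2 ('G'): step: R->6, L=1; G->plug->G->R->A->L->H->refl->B->L'->G->R'->E->plug->E
Char 3 ('C'): step: R->7, L=1; C->plug->C->R->G->L->B->refl->H->L'->A->R'->B->plug->B
Char 4 ('A'): step: R->0, L->2 (L advanced); A->plug->A->R->H->L->G->refl->E->L'->D->R'->H->plug->H

Answer: GEBH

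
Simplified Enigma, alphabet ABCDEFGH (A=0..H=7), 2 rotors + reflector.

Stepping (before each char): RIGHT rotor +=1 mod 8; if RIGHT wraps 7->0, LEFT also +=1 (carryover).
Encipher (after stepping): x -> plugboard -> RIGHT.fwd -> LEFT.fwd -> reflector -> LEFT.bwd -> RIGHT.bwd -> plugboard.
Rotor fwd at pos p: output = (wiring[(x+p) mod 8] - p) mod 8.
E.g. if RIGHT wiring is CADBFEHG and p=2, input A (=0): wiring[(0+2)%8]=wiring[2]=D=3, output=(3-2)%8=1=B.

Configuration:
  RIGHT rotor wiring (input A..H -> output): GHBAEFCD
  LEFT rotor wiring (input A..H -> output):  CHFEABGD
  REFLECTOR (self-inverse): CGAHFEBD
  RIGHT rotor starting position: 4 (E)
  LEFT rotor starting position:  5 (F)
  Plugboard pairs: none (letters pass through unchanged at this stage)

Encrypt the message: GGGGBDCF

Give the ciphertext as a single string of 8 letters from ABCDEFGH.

Char 1 ('G'): step: R->5, L=5; G->plug->G->R->D->L->F->refl->E->L'->A->R'->A->plug->A
Char 2 ('G'): step: R->6, L=5; G->plug->G->R->G->L->H->refl->D->L'->H->R'->H->plug->H
Char 3 ('G'): step: R->7, L=5; G->plug->G->R->G->L->H->refl->D->L'->H->R'->B->plug->B
Char 4 ('G'): step: R->0, L->6 (L advanced); G->plug->G->R->C->L->E->refl->F->L'->B->R'->C->plug->C
Char 5 ('B'): step: R->1, L=6; B->plug->B->R->A->L->A->refl->C->L'->G->R'->A->plug->A
Char 6 ('D'): step: R->2, L=6; D->plug->D->R->D->L->B->refl->G->L'->F->R'->H->plug->H
Char 7 ('C'): step: R->3, L=6; C->plug->C->R->C->L->E->refl->F->L'->B->R'->B->plug->B
Char 8 ('F'): step: R->4, L=6; F->plug->F->R->D->L->B->refl->G->L'->F->R'->G->plug->G

Answer: AHBCAHBG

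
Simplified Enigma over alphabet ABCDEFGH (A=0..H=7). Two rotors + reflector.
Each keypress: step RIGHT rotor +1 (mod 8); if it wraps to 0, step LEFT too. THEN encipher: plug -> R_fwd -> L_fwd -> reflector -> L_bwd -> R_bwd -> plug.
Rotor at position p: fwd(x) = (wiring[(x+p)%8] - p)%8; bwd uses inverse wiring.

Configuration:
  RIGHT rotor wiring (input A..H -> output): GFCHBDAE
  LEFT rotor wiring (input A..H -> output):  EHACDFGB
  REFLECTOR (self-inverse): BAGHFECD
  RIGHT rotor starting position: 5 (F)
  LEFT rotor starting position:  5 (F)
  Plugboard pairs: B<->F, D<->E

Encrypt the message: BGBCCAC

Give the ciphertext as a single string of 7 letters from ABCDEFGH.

Char 1 ('B'): step: R->6, L=5; B->plug->F->R->B->L->B->refl->A->L'->A->R'->C->plug->C
Char 2 ('G'): step: R->7, L=5; G->plug->G->R->E->L->C->refl->G->L'->H->R'->B->plug->F
Char 3 ('B'): step: R->0, L->6 (L advanced); B->plug->F->R->D->L->B->refl->A->L'->A->R'->G->plug->G
Char 4 ('C'): step: R->1, L=6; C->plug->C->R->G->L->F->refl->E->L'->F->R'->H->plug->H
Char 5 ('C'): step: R->2, L=6; C->plug->C->R->H->L->H->refl->D->L'->B->R'->D->plug->E
Char 6 ('A'): step: R->3, L=6; A->plug->A->R->E->L->C->refl->G->L'->C->R'->G->plug->G
Char 7 ('C'): step: R->4, L=6; C->plug->C->R->E->L->C->refl->G->L'->C->R'->E->plug->D

Answer: CFGHEGD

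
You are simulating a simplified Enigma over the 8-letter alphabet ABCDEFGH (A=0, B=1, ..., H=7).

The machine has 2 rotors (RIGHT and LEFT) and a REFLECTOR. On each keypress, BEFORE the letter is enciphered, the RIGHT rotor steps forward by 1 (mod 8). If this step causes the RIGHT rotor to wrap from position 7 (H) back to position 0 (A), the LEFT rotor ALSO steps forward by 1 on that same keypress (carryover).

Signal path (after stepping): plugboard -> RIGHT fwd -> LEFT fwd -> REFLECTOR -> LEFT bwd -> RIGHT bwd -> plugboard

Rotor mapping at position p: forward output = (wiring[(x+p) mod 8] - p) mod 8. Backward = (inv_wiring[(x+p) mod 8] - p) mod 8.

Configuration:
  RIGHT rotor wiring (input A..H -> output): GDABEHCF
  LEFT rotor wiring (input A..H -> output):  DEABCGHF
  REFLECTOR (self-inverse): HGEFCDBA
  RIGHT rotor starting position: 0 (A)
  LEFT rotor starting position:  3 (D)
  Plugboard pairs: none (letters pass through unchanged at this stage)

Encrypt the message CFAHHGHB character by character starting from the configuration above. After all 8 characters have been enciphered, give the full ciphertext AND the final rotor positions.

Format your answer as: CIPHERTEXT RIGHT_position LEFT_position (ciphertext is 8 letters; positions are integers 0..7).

Answer: EGGDACCC 0 4

Derivation:
Char 1 ('C'): step: R->1, L=3; C->plug->C->R->A->L->G->refl->B->L'->G->R'->E->plug->E
Char 2 ('F'): step: R->2, L=3; F->plug->F->R->D->L->E->refl->C->L'->E->R'->G->plug->G
Char 3 ('A'): step: R->3, L=3; A->plug->A->R->G->L->B->refl->G->L'->A->R'->G->plug->G
Char 4 ('H'): step: R->4, L=3; H->plug->H->R->F->L->A->refl->H->L'->B->R'->D->plug->D
Char 5 ('H'): step: R->5, L=3; H->plug->H->R->H->L->F->refl->D->L'->C->R'->A->plug->A
Char 6 ('G'): step: R->6, L=3; G->plug->G->R->G->L->B->refl->G->L'->A->R'->C->plug->C
Char 7 ('H'): step: R->7, L=3; H->plug->H->R->D->L->E->refl->C->L'->E->R'->C->plug->C
Char 8 ('B'): step: R->0, L->4 (L advanced); B->plug->B->R->D->L->B->refl->G->L'->A->R'->C->plug->C
Final: ciphertext=EGGDACCC, RIGHT=0, LEFT=4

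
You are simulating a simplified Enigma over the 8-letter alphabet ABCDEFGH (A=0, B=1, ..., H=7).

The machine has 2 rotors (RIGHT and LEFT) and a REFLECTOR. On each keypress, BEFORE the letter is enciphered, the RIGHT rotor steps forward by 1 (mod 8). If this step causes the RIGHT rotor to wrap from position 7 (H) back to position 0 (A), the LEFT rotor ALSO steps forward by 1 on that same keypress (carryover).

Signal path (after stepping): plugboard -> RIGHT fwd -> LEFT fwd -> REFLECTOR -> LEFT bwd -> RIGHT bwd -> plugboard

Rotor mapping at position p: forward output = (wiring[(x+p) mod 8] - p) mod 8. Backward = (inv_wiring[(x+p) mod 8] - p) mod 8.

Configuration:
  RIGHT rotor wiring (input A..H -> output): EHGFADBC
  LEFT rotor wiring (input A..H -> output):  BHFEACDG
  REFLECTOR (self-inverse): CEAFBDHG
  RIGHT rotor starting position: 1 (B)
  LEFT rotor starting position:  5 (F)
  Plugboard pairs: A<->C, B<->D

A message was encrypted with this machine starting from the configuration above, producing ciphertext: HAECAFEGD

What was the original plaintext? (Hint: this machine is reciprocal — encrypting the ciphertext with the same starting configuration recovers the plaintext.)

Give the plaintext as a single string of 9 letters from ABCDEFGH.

Char 1 ('H'): step: R->2, L=5; H->plug->H->R->F->L->A->refl->C->L'->E->R'->A->plug->C
Char 2 ('A'): step: R->3, L=5; A->plug->C->R->A->L->F->refl->D->L'->H->R'->E->plug->E
Char 3 ('E'): step: R->4, L=5; E->plug->E->R->A->L->F->refl->D->L'->H->R'->B->plug->D
Char 4 ('C'): step: R->5, L=5; C->plug->A->R->G->L->H->refl->G->L'->B->R'->F->plug->F
Char 5 ('A'): step: R->6, L=5; A->plug->C->R->G->L->H->refl->G->L'->B->R'->D->plug->B
Char 6 ('F'): step: R->7, L=5; F->plug->F->R->B->L->G->refl->H->L'->G->R'->E->plug->E
Char 7 ('E'): step: R->0, L->6 (L advanced); E->plug->E->R->A->L->F->refl->D->L'->C->R'->H->plug->H
Char 8 ('G'): step: R->1, L=6; G->plug->G->R->B->L->A->refl->C->L'->G->R'->A->plug->C
Char 9 ('D'): step: R->2, L=6; D->plug->B->R->D->L->B->refl->E->L'->H->R'->E->plug->E

Answer: CEDFBEHCE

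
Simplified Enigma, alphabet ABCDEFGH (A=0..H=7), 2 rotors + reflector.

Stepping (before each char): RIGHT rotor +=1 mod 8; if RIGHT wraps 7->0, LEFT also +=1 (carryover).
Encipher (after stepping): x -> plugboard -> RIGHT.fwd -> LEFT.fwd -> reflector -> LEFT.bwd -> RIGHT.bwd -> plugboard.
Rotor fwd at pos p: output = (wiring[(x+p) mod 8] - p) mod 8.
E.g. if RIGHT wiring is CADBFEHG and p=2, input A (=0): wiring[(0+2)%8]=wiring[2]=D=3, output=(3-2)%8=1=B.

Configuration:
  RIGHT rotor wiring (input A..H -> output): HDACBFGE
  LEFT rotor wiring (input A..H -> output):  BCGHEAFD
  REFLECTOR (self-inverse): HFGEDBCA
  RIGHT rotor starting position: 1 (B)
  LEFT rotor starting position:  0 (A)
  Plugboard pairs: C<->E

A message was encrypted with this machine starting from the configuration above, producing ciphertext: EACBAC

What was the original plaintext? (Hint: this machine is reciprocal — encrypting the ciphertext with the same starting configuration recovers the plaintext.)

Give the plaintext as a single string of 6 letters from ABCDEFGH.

Char 1 ('E'): step: R->2, L=0; E->plug->C->R->H->L->D->refl->E->L'->E->R'->E->plug->C
Char 2 ('A'): step: R->3, L=0; A->plug->A->R->H->L->D->refl->E->L'->E->R'->F->plug->F
Char 3 ('C'): step: R->4, L=0; C->plug->E->R->D->L->H->refl->A->L'->F->R'->A->plug->A
Char 4 ('B'): step: R->5, L=0; B->plug->B->R->B->L->C->refl->G->L'->C->R'->D->plug->D
Char 5 ('A'): step: R->6, L=0; A->plug->A->R->A->L->B->refl->F->L'->G->R'->B->plug->B
Char 6 ('C'): step: R->7, L=0; C->plug->E->R->D->L->H->refl->A->L'->F->R'->A->plug->A

Answer: CFADBA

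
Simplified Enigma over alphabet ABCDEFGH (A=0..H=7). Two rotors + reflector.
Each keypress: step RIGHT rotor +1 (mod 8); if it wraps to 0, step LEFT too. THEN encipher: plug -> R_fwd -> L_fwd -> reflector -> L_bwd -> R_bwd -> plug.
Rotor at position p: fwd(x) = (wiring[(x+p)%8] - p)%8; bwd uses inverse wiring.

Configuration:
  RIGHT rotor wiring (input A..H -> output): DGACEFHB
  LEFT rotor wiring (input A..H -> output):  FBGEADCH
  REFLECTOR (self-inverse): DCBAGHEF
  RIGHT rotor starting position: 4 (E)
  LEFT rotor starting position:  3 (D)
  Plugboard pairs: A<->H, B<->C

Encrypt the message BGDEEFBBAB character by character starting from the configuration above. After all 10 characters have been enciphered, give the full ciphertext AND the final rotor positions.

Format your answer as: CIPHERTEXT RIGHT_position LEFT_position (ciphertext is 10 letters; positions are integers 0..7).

Answer: DFECFDFEFH 6 4

Derivation:
Char 1 ('B'): step: R->5, L=3; B->plug->C->R->E->L->E->refl->G->L'->G->R'->D->plug->D
Char 2 ('G'): step: R->6, L=3; G->plug->G->R->G->L->G->refl->E->L'->E->R'->F->plug->F
Char 3 ('D'): step: R->7, L=3; D->plug->D->R->B->L->F->refl->H->L'->D->R'->E->plug->E
Char 4 ('E'): step: R->0, L->4 (L advanced); E->plug->E->R->E->L->B->refl->C->L'->G->R'->B->plug->C
Char 5 ('E'): step: R->1, L=4; E->plug->E->R->E->L->B->refl->C->L'->G->R'->F->plug->F
Char 6 ('F'): step: R->2, L=4; F->plug->F->R->H->L->A->refl->D->L'->D->R'->D->plug->D
Char 7 ('B'): step: R->3, L=4; B->plug->C->R->C->L->G->refl->E->L'->A->R'->F->plug->F
Char 8 ('B'): step: R->4, L=4; B->plug->C->R->D->L->D->refl->A->L'->H->R'->E->plug->E
Char 9 ('A'): step: R->5, L=4; A->plug->H->R->H->L->A->refl->D->L'->D->R'->F->plug->F
Char 10 ('B'): step: R->6, L=4; B->plug->C->R->F->L->F->refl->H->L'->B->R'->A->plug->H
Final: ciphertext=DFECFDFEFH, RIGHT=6, LEFT=4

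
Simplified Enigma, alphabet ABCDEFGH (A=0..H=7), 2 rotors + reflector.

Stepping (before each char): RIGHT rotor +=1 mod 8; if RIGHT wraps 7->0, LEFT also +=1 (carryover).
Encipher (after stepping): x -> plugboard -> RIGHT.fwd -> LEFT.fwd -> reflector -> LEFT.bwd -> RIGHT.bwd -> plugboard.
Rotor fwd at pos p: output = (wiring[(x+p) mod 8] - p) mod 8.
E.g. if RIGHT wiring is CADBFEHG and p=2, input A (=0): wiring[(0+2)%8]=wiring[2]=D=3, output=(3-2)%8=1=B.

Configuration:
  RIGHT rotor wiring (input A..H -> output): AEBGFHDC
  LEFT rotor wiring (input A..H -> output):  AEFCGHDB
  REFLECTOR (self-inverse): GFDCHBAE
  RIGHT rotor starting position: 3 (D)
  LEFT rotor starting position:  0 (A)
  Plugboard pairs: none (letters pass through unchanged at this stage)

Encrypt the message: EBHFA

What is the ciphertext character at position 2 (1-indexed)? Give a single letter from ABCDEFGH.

Char 1 ('E'): step: R->4, L=0; E->plug->E->R->E->L->G->refl->A->L'->A->R'->F->plug->F
Char 2 ('B'): step: R->5, L=0; B->plug->B->R->G->L->D->refl->C->L'->D->R'->D->plug->D

D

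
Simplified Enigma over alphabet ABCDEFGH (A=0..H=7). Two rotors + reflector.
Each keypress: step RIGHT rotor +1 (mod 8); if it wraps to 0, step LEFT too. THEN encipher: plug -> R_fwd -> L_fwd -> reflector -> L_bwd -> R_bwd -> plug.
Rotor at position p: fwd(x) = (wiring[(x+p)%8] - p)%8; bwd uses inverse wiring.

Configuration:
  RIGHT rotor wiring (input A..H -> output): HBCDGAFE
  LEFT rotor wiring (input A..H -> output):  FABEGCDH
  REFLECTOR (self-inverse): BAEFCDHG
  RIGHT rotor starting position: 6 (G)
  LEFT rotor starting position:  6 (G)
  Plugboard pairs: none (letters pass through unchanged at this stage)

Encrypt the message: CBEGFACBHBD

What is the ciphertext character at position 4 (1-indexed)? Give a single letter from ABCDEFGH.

Char 1 ('C'): step: R->7, L=6; C->plug->C->R->C->L->H->refl->G->L'->F->R'->A->plug->A
Char 2 ('B'): step: R->0, L->7 (L advanced); B->plug->B->R->B->L->G->refl->H->L'->F->R'->G->plug->G
Char 3 ('E'): step: R->1, L=7; E->plug->E->R->H->L->E->refl->C->L'->D->R'->G->plug->G
Char 4 ('G'): step: R->2, L=7; G->plug->G->R->F->L->H->refl->G->L'->B->R'->B->plug->B

B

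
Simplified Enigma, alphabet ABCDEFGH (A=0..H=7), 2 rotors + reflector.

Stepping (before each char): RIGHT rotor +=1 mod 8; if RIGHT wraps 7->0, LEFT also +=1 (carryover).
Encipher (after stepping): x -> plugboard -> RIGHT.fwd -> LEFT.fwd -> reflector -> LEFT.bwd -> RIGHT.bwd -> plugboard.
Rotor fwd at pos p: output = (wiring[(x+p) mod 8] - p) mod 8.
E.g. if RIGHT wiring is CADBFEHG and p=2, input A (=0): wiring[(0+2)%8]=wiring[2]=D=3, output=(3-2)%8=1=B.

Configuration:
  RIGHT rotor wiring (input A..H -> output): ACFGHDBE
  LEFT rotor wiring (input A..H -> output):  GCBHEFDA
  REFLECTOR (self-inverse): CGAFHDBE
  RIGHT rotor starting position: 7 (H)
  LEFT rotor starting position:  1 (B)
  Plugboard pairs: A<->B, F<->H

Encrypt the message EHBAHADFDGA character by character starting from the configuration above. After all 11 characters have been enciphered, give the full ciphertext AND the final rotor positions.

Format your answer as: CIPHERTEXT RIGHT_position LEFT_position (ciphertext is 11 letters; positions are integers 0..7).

Answer: ADDHDEFEBEC 2 3

Derivation:
Char 1 ('E'): step: R->0, L->2 (L advanced); E->plug->E->R->H->L->A->refl->C->L'->C->R'->B->plug->A
Char 2 ('H'): step: R->1, L=2; H->plug->F->R->A->L->H->refl->E->L'->G->R'->D->plug->D
Char 3 ('B'): step: R->2, L=2; B->plug->A->R->D->L->D->refl->F->L'->B->R'->D->plug->D
Char 4 ('A'): step: R->3, L=2; A->plug->B->R->E->L->B->refl->G->L'->F->R'->F->plug->H
Char 5 ('H'): step: R->4, L=2; H->plug->F->R->G->L->E->refl->H->L'->A->R'->D->plug->D
Char 6 ('A'): step: R->5, L=2; A->plug->B->R->E->L->B->refl->G->L'->F->R'->E->plug->E
Char 7 ('D'): step: R->6, L=2; D->plug->D->R->E->L->B->refl->G->L'->F->R'->H->plug->F
Char 8 ('F'): step: R->7, L=2; F->plug->H->R->C->L->C->refl->A->L'->H->R'->E->plug->E
Char 9 ('D'): step: R->0, L->3 (L advanced); D->plug->D->R->G->L->H->refl->E->L'->A->R'->A->plug->B
Char 10 ('G'): step: R->1, L=3; G->plug->G->R->D->L->A->refl->C->L'->C->R'->E->plug->E
Char 11 ('A'): step: R->2, L=3; A->plug->B->R->E->L->F->refl->D->L'->F->R'->C->plug->C
Final: ciphertext=ADDHDEFEBEC, RIGHT=2, LEFT=3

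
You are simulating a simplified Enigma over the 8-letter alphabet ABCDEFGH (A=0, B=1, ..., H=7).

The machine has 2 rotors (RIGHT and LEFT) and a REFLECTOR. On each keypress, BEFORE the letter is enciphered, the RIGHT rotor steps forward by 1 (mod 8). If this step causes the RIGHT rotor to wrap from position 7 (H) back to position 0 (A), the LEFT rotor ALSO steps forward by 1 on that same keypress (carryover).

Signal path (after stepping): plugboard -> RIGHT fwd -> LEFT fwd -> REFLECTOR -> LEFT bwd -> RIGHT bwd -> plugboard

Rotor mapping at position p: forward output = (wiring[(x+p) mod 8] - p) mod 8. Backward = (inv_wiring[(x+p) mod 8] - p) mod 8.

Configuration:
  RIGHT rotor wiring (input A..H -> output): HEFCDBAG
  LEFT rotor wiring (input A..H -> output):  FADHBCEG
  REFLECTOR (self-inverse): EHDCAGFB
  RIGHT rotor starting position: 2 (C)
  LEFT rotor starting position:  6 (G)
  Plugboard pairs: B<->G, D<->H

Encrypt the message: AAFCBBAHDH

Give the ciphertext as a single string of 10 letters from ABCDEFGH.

Char 1 ('A'): step: R->3, L=6; A->plug->A->R->H->L->E->refl->A->L'->B->R'->G->plug->B
Char 2 ('A'): step: R->4, L=6; A->plug->A->R->H->L->E->refl->A->L'->B->R'->G->plug->B
Char 3 ('F'): step: R->5, L=6; F->plug->F->R->A->L->G->refl->F->L'->E->R'->A->plug->A
Char 4 ('C'): step: R->6, L=6; C->plug->C->R->B->L->A->refl->E->L'->H->R'->E->plug->E
Char 5 ('B'): step: R->7, L=6; B->plug->G->R->C->L->H->refl->B->L'->F->R'->C->plug->C
Char 6 ('B'): step: R->0, L->7 (L advanced); B->plug->G->R->A->L->H->refl->B->L'->C->R'->D->plug->H
Char 7 ('A'): step: R->1, L=7; A->plug->A->R->D->L->E->refl->A->L'->E->R'->B->plug->G
Char 8 ('H'): step: R->2, L=7; H->plug->D->R->H->L->F->refl->G->L'->B->R'->C->plug->C
Char 9 ('D'): step: R->3, L=7; D->plug->H->R->C->L->B->refl->H->L'->A->R'->B->plug->G
Char 10 ('H'): step: R->4, L=7; H->plug->D->R->C->L->B->refl->H->L'->A->R'->F->plug->F

Answer: BBAECHGCGF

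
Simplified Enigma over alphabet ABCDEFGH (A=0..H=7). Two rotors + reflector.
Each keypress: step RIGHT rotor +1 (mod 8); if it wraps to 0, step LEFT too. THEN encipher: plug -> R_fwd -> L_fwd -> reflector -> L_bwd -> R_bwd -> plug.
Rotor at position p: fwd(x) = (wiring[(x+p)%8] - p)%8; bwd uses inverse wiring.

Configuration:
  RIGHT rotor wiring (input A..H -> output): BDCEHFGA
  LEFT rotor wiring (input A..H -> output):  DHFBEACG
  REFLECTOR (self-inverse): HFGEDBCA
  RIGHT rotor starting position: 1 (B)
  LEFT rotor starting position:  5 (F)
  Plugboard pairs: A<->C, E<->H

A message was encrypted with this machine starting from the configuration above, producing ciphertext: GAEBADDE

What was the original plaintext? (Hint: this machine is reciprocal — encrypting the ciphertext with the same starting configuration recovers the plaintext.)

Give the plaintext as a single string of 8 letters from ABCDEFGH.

Answer: ACGEHACF

Derivation:
Char 1 ('G'): step: R->2, L=5; G->plug->G->R->H->L->H->refl->A->L'->F->R'->C->plug->A
Char 2 ('A'): step: R->3, L=5; A->plug->C->R->C->L->B->refl->F->L'->B->R'->A->plug->C
Char 3 ('E'): step: R->4, L=5; E->plug->H->R->A->L->D->refl->E->L'->G->R'->G->plug->G
Char 4 ('B'): step: R->5, L=5; B->plug->B->R->B->L->F->refl->B->L'->C->R'->H->plug->E
Char 5 ('A'): step: R->6, L=5; A->plug->C->R->D->L->G->refl->C->L'->E->R'->E->plug->H
Char 6 ('D'): step: R->7, L=5; D->plug->D->R->D->L->G->refl->C->L'->E->R'->C->plug->A
Char 7 ('D'): step: R->0, L->6 (L advanced); D->plug->D->R->E->L->H->refl->A->L'->B->R'->A->plug->C
Char 8 ('E'): step: R->1, L=6; E->plug->H->R->A->L->E->refl->D->L'->F->R'->F->plug->F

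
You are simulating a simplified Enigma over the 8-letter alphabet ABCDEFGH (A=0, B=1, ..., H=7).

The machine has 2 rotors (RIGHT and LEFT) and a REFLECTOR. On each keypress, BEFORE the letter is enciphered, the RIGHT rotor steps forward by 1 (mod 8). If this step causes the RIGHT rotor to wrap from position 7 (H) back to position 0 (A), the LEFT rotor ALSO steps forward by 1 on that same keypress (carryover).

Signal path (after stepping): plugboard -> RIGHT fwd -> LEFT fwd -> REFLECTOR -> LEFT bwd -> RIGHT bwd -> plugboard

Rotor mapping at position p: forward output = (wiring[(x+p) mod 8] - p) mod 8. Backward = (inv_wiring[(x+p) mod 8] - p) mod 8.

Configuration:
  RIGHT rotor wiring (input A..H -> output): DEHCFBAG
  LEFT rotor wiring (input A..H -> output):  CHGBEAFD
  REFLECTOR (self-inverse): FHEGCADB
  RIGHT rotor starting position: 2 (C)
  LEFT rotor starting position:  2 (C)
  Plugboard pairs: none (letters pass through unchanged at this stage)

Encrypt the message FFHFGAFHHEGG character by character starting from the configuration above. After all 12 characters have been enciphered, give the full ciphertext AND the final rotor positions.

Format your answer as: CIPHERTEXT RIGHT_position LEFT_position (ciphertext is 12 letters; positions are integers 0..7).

Answer: BDFHDHEFBFCB 6 3

Derivation:
Char 1 ('F'): step: R->3, L=2; F->plug->F->R->A->L->E->refl->C->L'->C->R'->B->plug->B
Char 2 ('F'): step: R->4, L=2; F->plug->F->R->A->L->E->refl->C->L'->C->R'->D->plug->D
Char 3 ('H'): step: R->5, L=2; H->plug->H->R->A->L->E->refl->C->L'->C->R'->F->plug->F
Char 4 ('F'): step: R->6, L=2; F->plug->F->R->E->L->D->refl->G->L'->D->R'->H->plug->H
Char 5 ('G'): step: R->7, L=2; G->plug->G->R->C->L->C->refl->E->L'->A->R'->D->plug->D
Char 6 ('A'): step: R->0, L->3 (L advanced); A->plug->A->R->D->L->C->refl->E->L'->G->R'->H->plug->H
Char 7 ('F'): step: R->1, L=3; F->plug->F->R->H->L->D->refl->G->L'->A->R'->E->plug->E
Char 8 ('H'): step: R->2, L=3; H->plug->H->R->C->L->F->refl->A->L'->E->R'->F->plug->F
Char 9 ('H'): step: R->3, L=3; H->plug->H->R->E->L->A->refl->F->L'->C->R'->B->plug->B
Char 10 ('E'): step: R->4, L=3; E->plug->E->R->H->L->D->refl->G->L'->A->R'->F->plug->F
Char 11 ('G'): step: R->5, L=3; G->plug->G->R->F->L->H->refl->B->L'->B->R'->C->plug->C
Char 12 ('G'): step: R->6, L=3; G->plug->G->R->H->L->D->refl->G->L'->A->R'->B->plug->B
Final: ciphertext=BDFHDHEFBFCB, RIGHT=6, LEFT=3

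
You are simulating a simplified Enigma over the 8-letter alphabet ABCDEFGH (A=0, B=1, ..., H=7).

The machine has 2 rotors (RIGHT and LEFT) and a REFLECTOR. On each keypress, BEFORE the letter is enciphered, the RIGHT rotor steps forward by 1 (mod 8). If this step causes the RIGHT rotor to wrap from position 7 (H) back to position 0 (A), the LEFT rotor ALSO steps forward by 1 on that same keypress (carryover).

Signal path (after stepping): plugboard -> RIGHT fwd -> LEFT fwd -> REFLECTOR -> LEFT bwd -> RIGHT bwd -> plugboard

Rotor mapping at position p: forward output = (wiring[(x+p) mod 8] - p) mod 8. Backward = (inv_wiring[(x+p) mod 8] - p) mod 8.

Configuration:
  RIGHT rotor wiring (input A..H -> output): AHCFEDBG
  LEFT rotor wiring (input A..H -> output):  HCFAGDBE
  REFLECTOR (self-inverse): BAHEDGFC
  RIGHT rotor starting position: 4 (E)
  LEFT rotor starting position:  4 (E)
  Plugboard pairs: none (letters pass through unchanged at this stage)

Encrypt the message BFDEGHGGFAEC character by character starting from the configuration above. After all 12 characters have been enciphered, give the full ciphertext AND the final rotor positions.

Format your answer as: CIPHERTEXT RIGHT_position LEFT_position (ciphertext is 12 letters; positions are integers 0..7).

Answer: HEEAHECHHCBH 0 6

Derivation:
Char 1 ('B'): step: R->5, L=4; B->plug->B->R->E->L->D->refl->E->L'->H->R'->H->plug->H
Char 2 ('F'): step: R->6, L=4; F->plug->F->R->H->L->E->refl->D->L'->E->R'->E->plug->E
Char 3 ('D'): step: R->7, L=4; D->plug->D->R->D->L->A->refl->B->L'->G->R'->E->plug->E
Char 4 ('E'): step: R->0, L->5 (L advanced); E->plug->E->R->E->L->F->refl->G->L'->A->R'->A->plug->A
Char 5 ('G'): step: R->1, L=5; G->plug->G->R->F->L->A->refl->B->L'->H->R'->H->plug->H
Char 6 ('H'): step: R->2, L=5; H->plug->H->R->F->L->A->refl->B->L'->H->R'->E->plug->E
Char 7 ('G'): step: R->3, L=5; G->plug->G->R->E->L->F->refl->G->L'->A->R'->C->plug->C
Char 8 ('G'): step: R->4, L=5; G->plug->G->R->G->L->D->refl->E->L'->B->R'->H->plug->H
Char 9 ('F'): step: R->5, L=5; F->plug->F->R->F->L->A->refl->B->L'->H->R'->H->plug->H
Char 10 ('A'): step: R->6, L=5; A->plug->A->R->D->L->C->refl->H->L'->C->R'->C->plug->C
Char 11 ('E'): step: R->7, L=5; E->plug->E->R->G->L->D->refl->E->L'->B->R'->B->plug->B
Char 12 ('C'): step: R->0, L->6 (L advanced); C->plug->C->R->C->L->B->refl->A->L'->G->R'->H->plug->H
Final: ciphertext=HEEAHECHHCBH, RIGHT=0, LEFT=6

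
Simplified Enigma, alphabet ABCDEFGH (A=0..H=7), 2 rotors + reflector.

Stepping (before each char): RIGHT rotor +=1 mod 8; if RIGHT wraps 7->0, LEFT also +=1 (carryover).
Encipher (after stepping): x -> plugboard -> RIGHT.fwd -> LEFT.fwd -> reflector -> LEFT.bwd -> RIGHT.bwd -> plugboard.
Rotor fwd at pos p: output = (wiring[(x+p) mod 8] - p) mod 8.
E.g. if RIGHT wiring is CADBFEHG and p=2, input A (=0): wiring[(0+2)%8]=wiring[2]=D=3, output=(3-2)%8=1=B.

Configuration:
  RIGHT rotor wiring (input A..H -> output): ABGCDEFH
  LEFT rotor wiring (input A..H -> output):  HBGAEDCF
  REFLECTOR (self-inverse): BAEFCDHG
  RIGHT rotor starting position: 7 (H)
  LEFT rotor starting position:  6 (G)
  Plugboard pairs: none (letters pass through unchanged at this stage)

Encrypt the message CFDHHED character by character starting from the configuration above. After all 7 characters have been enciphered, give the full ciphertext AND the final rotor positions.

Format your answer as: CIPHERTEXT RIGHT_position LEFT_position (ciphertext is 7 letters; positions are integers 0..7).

Char 1 ('C'): step: R->0, L->7 (L advanced); C->plug->C->R->G->L->E->refl->C->L'->C->R'->D->plug->D
Char 2 ('F'): step: R->1, L=7; F->plug->F->R->E->L->B->refl->A->L'->B->R'->C->plug->C
Char 3 ('D'): step: R->2, L=7; D->plug->D->R->C->L->C->refl->E->L'->G->R'->G->plug->G
Char 4 ('H'): step: R->3, L=7; H->plug->H->R->D->L->H->refl->G->L'->A->R'->B->plug->B
Char 5 ('H'): step: R->4, L=7; H->plug->H->R->G->L->E->refl->C->L'->C->R'->G->plug->G
Char 6 ('E'): step: R->5, L=7; E->plug->E->R->E->L->B->refl->A->L'->B->R'->F->plug->F
Char 7 ('D'): step: R->6, L=7; D->plug->D->R->D->L->H->refl->G->L'->A->R'->E->plug->E
Final: ciphertext=DCGBGFE, RIGHT=6, LEFT=7

Answer: DCGBGFE 6 7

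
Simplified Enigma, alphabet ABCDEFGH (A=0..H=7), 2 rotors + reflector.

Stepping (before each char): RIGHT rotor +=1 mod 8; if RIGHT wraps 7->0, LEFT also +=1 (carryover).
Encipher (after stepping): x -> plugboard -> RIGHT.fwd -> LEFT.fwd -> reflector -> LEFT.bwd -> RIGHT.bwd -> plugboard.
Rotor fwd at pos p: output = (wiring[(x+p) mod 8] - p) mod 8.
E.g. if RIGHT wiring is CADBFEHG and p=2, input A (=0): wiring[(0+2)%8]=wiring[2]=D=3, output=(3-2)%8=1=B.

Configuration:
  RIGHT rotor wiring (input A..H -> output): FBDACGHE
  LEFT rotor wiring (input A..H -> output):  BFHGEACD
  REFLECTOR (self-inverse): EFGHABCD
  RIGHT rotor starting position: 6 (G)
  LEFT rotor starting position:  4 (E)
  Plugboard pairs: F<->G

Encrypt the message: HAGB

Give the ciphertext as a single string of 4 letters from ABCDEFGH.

Answer: EEDA

Derivation:
Char 1 ('H'): step: R->7, L=4; H->plug->H->R->A->L->A->refl->E->L'->B->R'->E->plug->E
Char 2 ('A'): step: R->0, L->5 (L advanced); A->plug->A->R->F->L->C->refl->G->L'->C->R'->E->plug->E
Char 3 ('G'): step: R->1, L=5; G->plug->F->R->G->L->B->refl->F->L'->B->R'->D->plug->D
Char 4 ('B'): step: R->2, L=5; B->plug->B->R->G->L->B->refl->F->L'->B->R'->A->plug->A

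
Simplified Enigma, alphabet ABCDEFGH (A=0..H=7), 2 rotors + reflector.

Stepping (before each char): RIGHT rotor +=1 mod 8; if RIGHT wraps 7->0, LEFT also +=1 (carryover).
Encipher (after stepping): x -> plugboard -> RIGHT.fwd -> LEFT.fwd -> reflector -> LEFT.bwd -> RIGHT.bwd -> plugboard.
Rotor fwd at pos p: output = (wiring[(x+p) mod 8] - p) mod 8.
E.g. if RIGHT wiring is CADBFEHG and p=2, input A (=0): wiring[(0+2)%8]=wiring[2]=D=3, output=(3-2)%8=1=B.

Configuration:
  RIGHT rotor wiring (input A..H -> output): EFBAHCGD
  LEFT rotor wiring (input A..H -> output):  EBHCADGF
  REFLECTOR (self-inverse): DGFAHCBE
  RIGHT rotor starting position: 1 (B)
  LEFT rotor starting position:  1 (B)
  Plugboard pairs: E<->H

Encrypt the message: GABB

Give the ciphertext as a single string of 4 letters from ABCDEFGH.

Char 1 ('G'): step: R->2, L=1; G->plug->G->R->C->L->B->refl->G->L'->B->R'->F->plug->F
Char 2 ('A'): step: R->3, L=1; A->plug->A->R->F->L->F->refl->C->L'->E->R'->B->plug->B
Char 3 ('B'): step: R->4, L=1; B->plug->B->R->G->L->E->refl->H->L'->D->R'->A->plug->A
Char 4 ('B'): step: R->5, L=1; B->plug->B->R->B->L->G->refl->B->L'->C->R'->H->plug->E

Answer: FBAE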